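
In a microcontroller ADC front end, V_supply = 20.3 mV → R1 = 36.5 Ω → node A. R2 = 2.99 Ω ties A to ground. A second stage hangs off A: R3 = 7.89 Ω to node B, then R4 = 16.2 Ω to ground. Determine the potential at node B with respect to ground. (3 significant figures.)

V_B ≈ 0.927 mV

Node A sees R2 in parallel with the series input of stage 2, R3 + R4 = 24.09 Ω.
Effective lower resistance at A: R2 ‖ 24.09 = 2.660 Ω.
First divider: V_A = V_supply · 2.660/(36.5 + 2.660) = 1.379 mV.
V_B = V_A × 0.6725 = 0.9272 mV.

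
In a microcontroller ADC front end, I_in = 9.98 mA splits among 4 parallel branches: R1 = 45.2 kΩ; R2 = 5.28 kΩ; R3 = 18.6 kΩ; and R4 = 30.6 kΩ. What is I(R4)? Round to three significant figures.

Total conductance ΣG = 1/45.2 + 1/5.28 + 1/18.6 + 1/30.6 = 0.2980 (units of 1/kΩ).
By the current-divider rule, I = I_in · G_k/ΣG = 9.98 × 0.1097 = 1.095 mA.

I ≈ 1.09 mA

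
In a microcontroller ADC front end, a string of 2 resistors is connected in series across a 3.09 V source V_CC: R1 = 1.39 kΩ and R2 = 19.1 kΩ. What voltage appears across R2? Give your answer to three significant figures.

V ≈ 2.88 V

Series total: ΣR = 1.39 + 19.1 = 20.49 kΩ.
V = V_CC · R/ΣR = 3.09 × 0.9322 = 2.880 V.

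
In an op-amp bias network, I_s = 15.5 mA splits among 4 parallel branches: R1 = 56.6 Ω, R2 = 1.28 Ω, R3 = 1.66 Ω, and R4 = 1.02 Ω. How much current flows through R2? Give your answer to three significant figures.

Total conductance ΣG = 1/56.6 + 1/1.28 + 1/1.66 + 1/1.02 = 2.382 (units of 1/Ω).
R2 takes the fraction G_k/ΣG = 0.7812/2.382 = 0.3280, so I = 15.5 × 0.3280 = 5.084 mA.

I ≈ 5.08 mA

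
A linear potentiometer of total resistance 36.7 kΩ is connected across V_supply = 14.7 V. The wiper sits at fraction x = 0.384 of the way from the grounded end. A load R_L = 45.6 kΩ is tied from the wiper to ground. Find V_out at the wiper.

V_out ≈ 4.74 V

The pot divides into 22.61 kΩ above the wiper and 14.09 kΩ below.
Lower segment in parallel with the load: 14.09 ‖ 45.6 = 10.77 kΩ.
Then V_out = V_supply · 10.77/(22.61 + 10.77) = 4.742 V.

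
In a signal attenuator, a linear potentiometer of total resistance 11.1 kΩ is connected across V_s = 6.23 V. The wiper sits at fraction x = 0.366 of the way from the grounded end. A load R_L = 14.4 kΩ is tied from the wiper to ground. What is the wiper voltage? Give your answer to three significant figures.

Split the track: R_lower = x·R_p = 4.063 kΩ, R_upper = (1−x)·R_p = 7.037 kΩ.
(x·R_p) ‖ R_L = 3.169 kΩ.
Loaded-divider output: V_out = 6.23 × 0.3105 = 1.934 V.

V_out ≈ 1.93 V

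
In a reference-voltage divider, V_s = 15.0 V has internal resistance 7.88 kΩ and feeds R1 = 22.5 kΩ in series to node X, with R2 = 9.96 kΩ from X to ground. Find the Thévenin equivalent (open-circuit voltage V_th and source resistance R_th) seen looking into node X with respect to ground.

R1' = 7.88 + 22.5 = 30.38 kΩ (source resistance + R1).
Open-circuit (no load on X): V_th = V_s · R2/(R1' + R2) = 15.0 × 9.96/(30.38 + 9.96) = 3.704 V.
Zeroing V_s shorts the top of R1' to ground, so R_th = R1' ‖ R2 = 7.501 kΩ.

V_th ≈ 3.70 V, R_th ≈ 7.50 kΩ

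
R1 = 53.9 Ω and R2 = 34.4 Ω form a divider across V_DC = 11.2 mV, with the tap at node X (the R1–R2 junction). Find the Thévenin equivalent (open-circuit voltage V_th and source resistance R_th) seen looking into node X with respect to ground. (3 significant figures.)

V_th ≈ 4.36 mV, R_th ≈ 21.0 Ω

With X open, the divider is unloaded: V_th = 11.2 × 34.4/88.30 = 4.363 mV.
With V_DC suppressed (replaced by a short), R_th = R1 ‖ R2 = (53.90 × 34.4)/(53.90 + 34.4) = 21.00 Ω.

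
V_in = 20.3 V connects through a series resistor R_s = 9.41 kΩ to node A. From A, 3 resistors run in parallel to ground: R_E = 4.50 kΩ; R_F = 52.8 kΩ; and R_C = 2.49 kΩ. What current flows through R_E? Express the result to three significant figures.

Equivalent of the parallel group: R_p = 1.556 kΩ.
Node voltage V_A = V_in · R_p/(R_s + R_p) = 20.3 × 0.1419 = 2.880 V.
I(R_E) = V_A / R_E = 2.880/4.50 = 0.6400 mA.

I ≈ 0.640 mA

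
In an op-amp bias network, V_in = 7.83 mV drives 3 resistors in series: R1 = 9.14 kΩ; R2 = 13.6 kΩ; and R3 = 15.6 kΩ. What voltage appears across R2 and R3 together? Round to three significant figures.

ΣR = 9.14 + 13.6 + 15.6 = 38.34 kΩ.
R_{R2..R3} = 13.6 + 15.6 = 29.20 kΩ.
Voltage divider: V = V_in · (29.20 / 38.34) = 7.83 × 0.7616 = 5.963 mV.

V ≈ 5.96 mV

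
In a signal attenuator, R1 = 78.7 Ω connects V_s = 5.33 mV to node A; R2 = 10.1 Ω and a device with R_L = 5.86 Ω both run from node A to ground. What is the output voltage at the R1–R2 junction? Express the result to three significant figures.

R2 ‖ R_L = (10.1 × 5.86)/(10.1 + 5.86) = 3.708 Ω.
Now apply the divider: V_out = 5.33 × 0.04500 = 0.2399 mV.
(Unloaded it would be 0.606 mV; the load pulls it down.)

V_out ≈ 0.240 mV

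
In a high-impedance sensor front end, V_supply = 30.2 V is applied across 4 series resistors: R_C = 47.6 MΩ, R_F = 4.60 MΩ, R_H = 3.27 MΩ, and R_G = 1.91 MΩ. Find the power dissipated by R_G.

P ≈ 0.529 µW

ΣR = 57.38 MΩ → I = 30.2/57.38 = 0.5263 µA.
P(R_G) = I²·R_G = (0.5263)² × 1.91 = 0.5291 µW.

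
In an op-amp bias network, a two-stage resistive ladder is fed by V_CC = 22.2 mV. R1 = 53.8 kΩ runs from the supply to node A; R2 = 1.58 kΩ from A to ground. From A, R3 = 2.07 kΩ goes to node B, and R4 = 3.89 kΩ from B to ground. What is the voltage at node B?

V_B ≈ 0.329 mV

Node A sees R2 in parallel with the series input of stage 2, R3 + R4 = 5.960 kΩ.
R2 ‖ (R3+R4) = 1.249 kΩ.
So V_A = 22.2 × 0.02269 = 0.5037 mV.
Then the unloaded second divider: V_B = V_A × R4/(R3+R4) = 0.5037 × 0.6527 = 0.3287 mV.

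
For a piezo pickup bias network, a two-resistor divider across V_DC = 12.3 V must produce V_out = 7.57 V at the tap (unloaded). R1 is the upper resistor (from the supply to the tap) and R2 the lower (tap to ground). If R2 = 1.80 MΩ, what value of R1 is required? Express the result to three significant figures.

R1 ≈ 1.12 MΩ

The divider ratio is R2/(R1+R2) = 7.57/12.3 = 0.6154.
So R1 = R2 · (V_DC/V_out − 1) = 1.80 × (12.3/7.57 − 1) = 1.80 × 0.6248 = 1.125 MΩ.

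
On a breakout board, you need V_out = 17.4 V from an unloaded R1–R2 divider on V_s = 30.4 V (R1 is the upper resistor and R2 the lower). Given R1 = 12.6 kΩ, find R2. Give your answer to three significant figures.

R2 ≈ 16.9 kΩ

V_out/V_s = R2/(R1+R2) = 0.5724.
So R2 = R1 · V_out/(V_s − V_out) = 12.6 × 17.4/(30.4 − 17.4) = 12.6 × 1.338 = 16.86 kΩ.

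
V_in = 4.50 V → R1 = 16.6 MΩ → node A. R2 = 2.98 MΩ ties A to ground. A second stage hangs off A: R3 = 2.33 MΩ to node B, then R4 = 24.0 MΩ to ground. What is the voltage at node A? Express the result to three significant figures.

V_A ≈ 0.625 V

Looking into the second stage from A: R3 + R4 = 26.33 MΩ appears in parallel with R2.
R2 ‖ (R3+R4) = 2.677 MΩ.
So V_A = 4.50 × 0.1389 = 0.6249 V.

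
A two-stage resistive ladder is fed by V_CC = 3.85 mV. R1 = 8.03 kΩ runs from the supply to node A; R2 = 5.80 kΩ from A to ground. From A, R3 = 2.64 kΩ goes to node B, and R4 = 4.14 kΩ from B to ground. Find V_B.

V_B ≈ 0.659 mV

The second stage (R3 + R4 = 6.780 kΩ) loads node A in parallel with R2.
Effective lower resistance at A: R2 ‖ 6.780 = 3.126 kΩ.
So V_A = 3.85 × 0.2802 = 1.079 mV.
Then the unloaded second divider: V_B = V_A × R4/(R3+R4) = 1.079 × 0.6106 = 0.6587 mV.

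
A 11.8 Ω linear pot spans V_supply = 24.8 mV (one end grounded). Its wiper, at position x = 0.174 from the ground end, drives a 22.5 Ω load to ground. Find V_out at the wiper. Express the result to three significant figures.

V_out ≈ 4.01 mV

Lower segment x·R_p = 2.053 Ω; upper segment (1−x)·R_p = 9.747 Ω.
Lower segment in parallel with the load: 2.053 ‖ 22.5 = 1.882 Ω.
Then V_out = V_supply · 1.882/(9.747 + 1.882) = 4.013 mV.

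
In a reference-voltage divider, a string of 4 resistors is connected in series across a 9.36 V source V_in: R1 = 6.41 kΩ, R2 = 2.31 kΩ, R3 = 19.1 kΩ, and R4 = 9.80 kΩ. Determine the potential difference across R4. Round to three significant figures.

Series total: ΣR = 6.41 + 2.31 + 19.1 + 9.80 = 37.62 kΩ.
V = V_in · R/ΣR = 9.36 × 0.2605 = 2.438 V.

V ≈ 2.44 V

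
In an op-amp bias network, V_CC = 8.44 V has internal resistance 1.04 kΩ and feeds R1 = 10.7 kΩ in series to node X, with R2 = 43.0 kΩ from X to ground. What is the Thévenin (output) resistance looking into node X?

R_th ≈ 9.22 kΩ

R1' = 1.04 + 10.7 = 11.74 kΩ (source resistance + R1).
Zeroing V_CC shorts the top of R1' to ground, so R_th = R1' ‖ R2 = 9.222 kΩ.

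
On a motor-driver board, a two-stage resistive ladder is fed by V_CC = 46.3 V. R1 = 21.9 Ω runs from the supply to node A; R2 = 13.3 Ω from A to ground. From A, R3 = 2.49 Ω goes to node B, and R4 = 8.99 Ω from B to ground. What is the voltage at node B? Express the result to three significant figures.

V_B ≈ 7.96 V

Looking into the second stage from A: R3 + R4 = 11.48 Ω appears in parallel with R2.
Effective lower resistance at A: R2 ‖ 11.48 = 6.162 Ω.
First divider: V_A = V_CC · 6.162/(21.9 + 6.162) = 10.17 V.
Stage 2 is unloaded, so V_B = V_A · R4/(R3+R4) = 10.17 × 8.99/11.48 = 7.961 V.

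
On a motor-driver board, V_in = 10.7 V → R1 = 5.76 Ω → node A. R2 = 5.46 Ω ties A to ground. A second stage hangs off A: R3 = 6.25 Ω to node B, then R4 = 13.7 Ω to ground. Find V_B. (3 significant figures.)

Node A sees R2 in parallel with the series input of stage 2, R3 + R4 = 19.95 Ω.
Effective lower resistance at A: R2 ‖ 19.95 = 4.287 Ω.
V_A = 10.7 × 4.287/(5.76 + 4.287) = 4.565 V.
Stage 2 is unloaded, so V_B = V_A · R4/(R3+R4) = 4.565 × 13.7/19.95 = 3.135 V.

V_B ≈ 3.14 V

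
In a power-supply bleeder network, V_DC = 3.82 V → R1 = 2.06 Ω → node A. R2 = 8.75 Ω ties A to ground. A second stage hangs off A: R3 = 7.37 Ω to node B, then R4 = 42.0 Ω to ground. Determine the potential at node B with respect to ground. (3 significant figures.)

Looking into the second stage from A: R3 + R4 = 49.37 Ω appears in parallel with R2.
Effective lower resistance at A: R2 ‖ 49.37 = 7.433 Ω.
V_A = 3.82 × 7.433/(2.06 + 7.433) = 2.991 V.
Stage 2 is unloaded, so V_B = V_A · R4/(R3+R4) = 2.991 × 42.0/49.37 = 2.545 V.

V_B ≈ 2.54 V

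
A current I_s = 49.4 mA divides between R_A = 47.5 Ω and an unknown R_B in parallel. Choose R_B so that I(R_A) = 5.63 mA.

In a two-way split, I_A/I_s = R_B/(R_A + R_B).
With f = 0.1140, R_B = R_A · f/(1−f) = 47.5 × 0.1286 = 6.110 Ω.

R_B ≈ 6.11 Ω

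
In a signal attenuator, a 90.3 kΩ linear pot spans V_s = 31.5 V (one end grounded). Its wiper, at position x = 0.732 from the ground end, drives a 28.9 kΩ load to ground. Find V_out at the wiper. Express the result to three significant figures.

V_out ≈ 14.3 V

Lower segment x·R_p = 66.10 kΩ; upper segment (1−x)·R_p = 24.20 kΩ.
(x·R_p) ‖ R_L = 20.11 kΩ.
V_out = 31.5 × 20.11/(24.20 + 20.11) = 14.30 V.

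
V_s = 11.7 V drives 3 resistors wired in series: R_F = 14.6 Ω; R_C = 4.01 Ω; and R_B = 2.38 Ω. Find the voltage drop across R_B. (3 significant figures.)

V ≈ 1.33 V

Series total: ΣR = 14.6 + 4.01 + 2.38 = 20.99 Ω.
By the voltage-divider rule, V = 11.7 × 2.380/20.99 = 1.327 V.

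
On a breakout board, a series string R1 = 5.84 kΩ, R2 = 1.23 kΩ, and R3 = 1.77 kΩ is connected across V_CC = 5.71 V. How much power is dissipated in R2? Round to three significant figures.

The common current is I = 5.71/8.840 = 0.6459 mA.
P = I²R = 0.4172 × 1.23 = 0.5132 mW.

P ≈ 0.513 mW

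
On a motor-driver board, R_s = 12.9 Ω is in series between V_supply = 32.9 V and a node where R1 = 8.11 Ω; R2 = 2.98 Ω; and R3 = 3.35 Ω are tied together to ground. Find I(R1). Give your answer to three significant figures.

Parallel bank: R_p = 1/(1/8.11 + 1/2.98 + 1/3.35) = 1.320 Ω.
V_A by voltage divider: V_A = 32.9 × 1.320/(12.9 + 1.320) = 3.055 V.
I(R1) = V_A / R1 = 3.055/8.11 = 0.3767 A.

I ≈ 0.377 A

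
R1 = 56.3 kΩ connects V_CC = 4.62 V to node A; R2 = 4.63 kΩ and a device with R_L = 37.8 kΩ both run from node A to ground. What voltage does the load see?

V_out ≈ 0.315 V

The load sits in parallel with R2, giving an effective lower resistance R2' = R2·R_L/(R2+R_L) = 4.125 kΩ.
Then V_out = V_CC · R2'/(R1 + R2') = 4.62 × 4.125/60.42 = 0.3154 V.
(Unloaded it would be 0.351 V; the load pulls it down.)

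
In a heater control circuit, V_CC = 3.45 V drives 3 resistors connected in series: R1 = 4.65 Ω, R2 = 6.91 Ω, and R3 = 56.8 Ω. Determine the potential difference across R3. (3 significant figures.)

Total series resistance ΣR = 4.65 + 6.91 + 56.8 = 68.36 Ω.
By the voltage-divider rule, V = 3.45 × 56.80/68.36 = 2.867 V.

V ≈ 2.87 V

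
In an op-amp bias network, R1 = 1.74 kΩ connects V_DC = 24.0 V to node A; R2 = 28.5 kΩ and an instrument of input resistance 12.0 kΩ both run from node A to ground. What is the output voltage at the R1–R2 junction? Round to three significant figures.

V_out ≈ 19.9 V

First combine the lower leg with the load: R2 ‖ R_L = 8.444 kΩ.
Now apply the divider: V_out = 24.0 × 0.8292 = 19.90 V.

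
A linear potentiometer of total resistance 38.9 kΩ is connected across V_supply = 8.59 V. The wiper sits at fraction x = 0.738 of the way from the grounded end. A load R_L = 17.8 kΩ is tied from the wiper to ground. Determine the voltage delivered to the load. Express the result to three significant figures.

The pot divides into 10.19 kΩ above the wiper and 28.71 kΩ below.
(x·R_p) ‖ R_L = 10.99 kΩ.
V_out = 8.59 × 10.99/(10.19 + 10.99) = 4.456 V.

V_out ≈ 4.46 V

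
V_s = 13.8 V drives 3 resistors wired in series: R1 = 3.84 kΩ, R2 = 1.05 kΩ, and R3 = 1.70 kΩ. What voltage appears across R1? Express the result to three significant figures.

ΣR = 3.84 + 1.05 + 1.70 = 6.590 kΩ.
V = V_s · R/ΣR = 13.8 × 0.5827 = 8.041 V.

V ≈ 8.04 V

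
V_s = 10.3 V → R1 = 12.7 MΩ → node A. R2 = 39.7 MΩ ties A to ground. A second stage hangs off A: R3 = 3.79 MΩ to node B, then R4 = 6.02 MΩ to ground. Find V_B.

Looking into the second stage from A: R3 + R4 = 9.810 MΩ appears in parallel with R2.
R2 ‖ (R3+R4) = 7.866 MΩ.
So V_A = 10.3 × 0.3825 = 3.940 V.
V_B = V_A × 0.6137 = 2.418 V.

V_B ≈ 2.42 V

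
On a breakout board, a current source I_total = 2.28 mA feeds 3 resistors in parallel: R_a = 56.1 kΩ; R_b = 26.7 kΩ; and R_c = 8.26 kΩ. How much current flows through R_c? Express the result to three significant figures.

ΣG = 1/56.1 + 1/26.7 + 1/8.26 = 0.1763.
R_c takes the fraction G_k/ΣG = 0.1211/0.1763 = 0.6865, so I = 2.28 × 0.6865 = 1.565 mA.

I ≈ 1.57 mA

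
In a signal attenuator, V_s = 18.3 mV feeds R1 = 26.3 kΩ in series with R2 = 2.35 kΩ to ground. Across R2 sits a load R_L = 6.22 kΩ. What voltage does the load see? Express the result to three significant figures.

The load sits in parallel with R2, giving an effective lower resistance R2' = R2·R_L/(R2+R_L) = 1.706 kΩ.
Now apply the divider: V_out = 18.3 × 0.06090 = 1.115 mV.
(Unloaded it would be 1.50 mV; the load pulls it down.)

V_out ≈ 1.11 mV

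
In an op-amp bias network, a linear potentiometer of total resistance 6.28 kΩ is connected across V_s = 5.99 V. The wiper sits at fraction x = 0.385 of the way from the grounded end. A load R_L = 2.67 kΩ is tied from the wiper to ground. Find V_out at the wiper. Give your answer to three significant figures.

V_out ≈ 1.48 V

Lower segment x·R_p = 2.418 kΩ; upper segment (1−x)·R_p = 3.862 kΩ.
R_L loads the lower segment: effective lower R = 1.269 kΩ.
Loaded-divider output: V_out = 5.99 × 0.2473 = 1.481 V.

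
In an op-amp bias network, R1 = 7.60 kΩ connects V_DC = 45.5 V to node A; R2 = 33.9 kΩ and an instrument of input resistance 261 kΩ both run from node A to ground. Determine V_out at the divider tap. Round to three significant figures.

R2 ‖ R_L = (33.9 × 261)/(33.9 + 261) = 30.00 kΩ.
Voltage divider with the loaded lower leg: V_out = 45.5 × 30.00/(7.60 + 30.00) = 45.5 × 0.7979 = 36.30 V.

V_out ≈ 36.3 V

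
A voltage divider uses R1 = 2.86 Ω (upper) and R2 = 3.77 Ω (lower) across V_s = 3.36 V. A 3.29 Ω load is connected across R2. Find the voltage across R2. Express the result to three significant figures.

First combine the lower leg with the load: R2 ‖ R_L = 1.757 Ω.
Then V_out = V_s · R2'/(R1 + R2') = 3.36 × 1.757/4.617 = 1.279 V.

V_out ≈ 1.28 V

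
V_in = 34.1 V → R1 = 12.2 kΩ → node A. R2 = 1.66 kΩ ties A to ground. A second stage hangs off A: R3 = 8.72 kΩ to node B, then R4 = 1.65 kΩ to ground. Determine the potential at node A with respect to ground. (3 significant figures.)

V_A ≈ 3.58 V

Looking into the second stage from A: R3 + R4 = 10.37 kΩ appears in parallel with R2.
Effective lower resistance at A: R2 ‖ 10.37 = 1.431 kΩ.
First divider: V_A = V_in · 1.431/(12.2 + 1.431) = 3.580 V.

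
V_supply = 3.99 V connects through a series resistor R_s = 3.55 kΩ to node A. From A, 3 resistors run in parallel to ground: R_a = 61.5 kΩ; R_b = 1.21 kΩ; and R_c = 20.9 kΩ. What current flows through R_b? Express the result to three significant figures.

Combine the parallel branches: R_p = (1/61.5 + 1/1.21 + 1/20.9)⁻¹ = 1.123 kΩ.
V_A by voltage divider: V_A = 3.99 × 1.123/(3.55 + 1.123) = 0.9588 V.
I(R_b) = V_A / R_b = 0.9588/1.21 = 0.7924 mA.
(Equivalently: I_total = 0.8539 mA, then current-divider fraction G_k/ΣG = 0.9280.)

I ≈ 0.792 mA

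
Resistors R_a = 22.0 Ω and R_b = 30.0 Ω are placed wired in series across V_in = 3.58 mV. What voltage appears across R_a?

Series total: ΣR = 22.0 + 30.0 = 52.00 Ω.
Voltage divider: V = V_in · (22.00 / 52.00) = 3.58 × 0.4231 = 1.515 mV.

V ≈ 1.51 mV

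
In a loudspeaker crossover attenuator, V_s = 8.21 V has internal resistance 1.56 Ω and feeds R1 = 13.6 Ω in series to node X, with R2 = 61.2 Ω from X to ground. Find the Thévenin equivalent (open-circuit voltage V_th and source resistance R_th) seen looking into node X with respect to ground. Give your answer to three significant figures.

R1' = 1.56 + 13.6 = 15.16 Ω (source resistance + R1).
With X open, the divider is unloaded: V_th = 8.21 × 61.2/76.36 = 6.580 V.
Looking into X with the source shorted: R_th = R1'·R2/(R1'+R2) = 15.16 × 61.2/76.36 = 12.15 Ω.

V_th ≈ 6.58 V, R_th ≈ 12.2 Ω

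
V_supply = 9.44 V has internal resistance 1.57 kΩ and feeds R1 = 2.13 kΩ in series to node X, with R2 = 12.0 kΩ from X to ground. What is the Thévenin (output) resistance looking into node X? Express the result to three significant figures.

R1' = 1.57 + 2.13 = 3.700 kΩ (source resistance + R1).
With V_supply suppressed (replaced by a short), R_th = R1' ‖ R2 = (3.700 × 12.0)/(3.700 + 12.0) = 2.828 kΩ.

R_th ≈ 2.83 kΩ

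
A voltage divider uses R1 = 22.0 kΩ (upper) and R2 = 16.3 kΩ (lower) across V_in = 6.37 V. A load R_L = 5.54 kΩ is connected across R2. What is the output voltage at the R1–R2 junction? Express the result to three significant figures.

V_out ≈ 1.01 V

First combine the lower leg with the load: R2 ‖ R_L = 4.135 kΩ.
Then V_out = V_in · R2'/(R1 + R2') = 6.37 × 4.135/26.13 = 1.008 V.
(Unloaded it would be 2.71 V; the load pulls it down.)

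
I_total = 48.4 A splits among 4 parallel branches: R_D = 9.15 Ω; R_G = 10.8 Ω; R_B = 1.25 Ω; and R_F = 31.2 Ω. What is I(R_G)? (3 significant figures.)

I ≈ 4.33 A

ΣG = 1/9.15 + 1/10.8 + 1/1.25 + 1/31.2 = 1.034.
Current divider: I(R_G) = I_total · G_k/ΣG = 48.4 × (0.09259/1.034) = 48.4 × 0.08955 = 4.334 A.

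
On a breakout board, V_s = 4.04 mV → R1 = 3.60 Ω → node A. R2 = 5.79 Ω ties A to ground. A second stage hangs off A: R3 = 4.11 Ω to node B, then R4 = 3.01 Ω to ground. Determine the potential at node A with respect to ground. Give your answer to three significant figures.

V_A ≈ 1.90 mV

Node A sees R2 in parallel with the series input of stage 2, R3 + R4 = 7.120 Ω.
Effective lower resistance at A: R2 ‖ 7.120 = 3.193 Ω.
V_A = 4.04 × 3.193/(3.60 + 3.193) = 1.899 mV.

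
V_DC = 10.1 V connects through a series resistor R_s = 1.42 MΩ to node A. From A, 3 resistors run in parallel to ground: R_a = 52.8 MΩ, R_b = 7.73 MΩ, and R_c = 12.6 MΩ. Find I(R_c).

I ≈ 0.606 µA

Parallel bank: R_p = 1/(1/52.8 + 1/7.73 + 1/12.6) = 4.392 MΩ.
V_A by voltage divider: V_A = 10.1 × 4.392/(1.42 + 4.392) = 7.632 V.
Branch current I = V_A/R_c = 7.632/12.6 = 0.6058 µA.
(Check via current divider: I_total = 1.738 µA; share G_k/ΣG = 0.3486 → same result.)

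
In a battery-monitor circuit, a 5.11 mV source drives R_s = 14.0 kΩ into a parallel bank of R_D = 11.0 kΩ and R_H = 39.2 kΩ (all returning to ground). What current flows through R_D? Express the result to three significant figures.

Equivalent of the parallel group: R_p = 8.590 kΩ.
V_A by voltage divider: V_A = 5.11 × 8.590/(14.0 + 8.590) = 1.943 mV.
I(R_D) = V_A / R_D = 1.943/11.0 = 0.1766 µA.

I ≈ 0.177 µA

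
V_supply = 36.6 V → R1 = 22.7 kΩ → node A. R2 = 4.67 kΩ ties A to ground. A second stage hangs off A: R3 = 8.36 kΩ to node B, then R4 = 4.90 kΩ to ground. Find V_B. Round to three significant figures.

Node A sees R2 in parallel with the series input of stage 2, R3 + R4 = 13.26 kΩ.
Effective lower resistance at A: R2 ‖ 13.26 = 3.454 kΩ.
First divider: V_A = V_supply · 3.454/(22.7 + 3.454) = 4.833 V.
Then the unloaded second divider: V_B = V_A × R4/(R3+R4) = 4.833 × 0.3695 = 1.786 V.

V_B ≈ 1.79 V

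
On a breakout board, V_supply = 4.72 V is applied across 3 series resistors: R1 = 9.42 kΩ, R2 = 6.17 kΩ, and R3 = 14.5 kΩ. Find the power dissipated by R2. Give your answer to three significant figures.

Series current I = V_supply/ΣR = 4.72/30.09 = 0.1569 mA.
V(R2) = I·R = 0.9678 V; P = V·I = 0.9678 × 0.1569 = 0.1518 mW.

P ≈ 0.152 mW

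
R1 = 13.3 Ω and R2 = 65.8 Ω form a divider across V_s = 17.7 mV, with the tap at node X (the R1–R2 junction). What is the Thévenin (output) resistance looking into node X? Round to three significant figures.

With V_s suppressed (replaced by a short), R_th = R1 ‖ R2 = (13.30 × 65.8)/(13.30 + 65.8) = 11.06 Ω.

R_th ≈ 11.1 Ω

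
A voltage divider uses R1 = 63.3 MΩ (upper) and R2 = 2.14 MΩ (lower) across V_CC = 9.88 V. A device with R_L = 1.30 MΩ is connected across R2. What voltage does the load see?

First combine the lower leg with the load: R2 ‖ R_L = 0.8087 MΩ.
Voltage divider with the loaded lower leg: V_out = 9.88 × 0.8087/(63.3 + 0.8087) = 9.88 × 0.01261 = 0.1246 V.

V_out ≈ 0.125 V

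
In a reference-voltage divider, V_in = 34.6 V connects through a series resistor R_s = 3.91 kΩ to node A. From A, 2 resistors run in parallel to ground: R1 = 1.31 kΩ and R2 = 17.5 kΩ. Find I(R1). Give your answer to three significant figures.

I ≈ 6.28 mA

Equivalent of the parallel group: R_p = 1.219 kΩ.
V_A = 34.6 × 1.219/5.129 = 8.222 V.
I(R1) = V_A / R1 = 8.222/1.31 = 6.276 mA.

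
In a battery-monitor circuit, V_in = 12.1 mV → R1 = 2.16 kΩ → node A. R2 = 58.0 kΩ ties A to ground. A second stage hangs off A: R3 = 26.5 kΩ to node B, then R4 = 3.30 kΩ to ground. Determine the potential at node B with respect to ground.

Looking into the second stage from A: R3 + R4 = 29.80 kΩ appears in parallel with R2.
Effective lower resistance at A: R2 ‖ 29.80 = 19.69 kΩ.
First divider: V_A = V_in · 19.69/(2.16 + 19.69) = 10.90 mV.
Then the unloaded second divider: V_B = V_A × R4/(R3+R4) = 10.90 × 0.1107 = 1.207 mV.

V_B ≈ 1.21 mV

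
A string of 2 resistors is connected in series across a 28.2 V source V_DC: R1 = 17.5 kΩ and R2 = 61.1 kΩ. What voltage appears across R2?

ΣR = 17.5 + 61.1 = 78.60 kΩ.
V = V_DC · R/ΣR = 28.2 × 0.7774 = 21.92 V.

V ≈ 21.9 V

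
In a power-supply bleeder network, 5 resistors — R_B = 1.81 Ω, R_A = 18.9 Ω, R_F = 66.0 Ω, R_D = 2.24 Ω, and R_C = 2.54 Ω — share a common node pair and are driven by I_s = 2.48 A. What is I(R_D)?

I ≈ 0.758 A

Conductances: ΣG = 1/1.81 + 1/18.9 + 1/66.0 + 1/2.24 + 1/2.54 = 1.461 (1/Ω).
By the current-divider rule, I = I_s · G_k/ΣG = 2.48 × 0.3056 = 0.7580 A.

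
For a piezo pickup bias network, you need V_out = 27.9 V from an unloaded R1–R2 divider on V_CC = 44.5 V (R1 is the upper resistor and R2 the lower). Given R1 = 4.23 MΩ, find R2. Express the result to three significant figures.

R2 ≈ 7.11 MΩ

The divider ratio is R2/(R1+R2) = 27.9/44.5 = 0.6270.
R2 = R1 · 0.6270/(1 − 0.6270) = 7.109 MΩ.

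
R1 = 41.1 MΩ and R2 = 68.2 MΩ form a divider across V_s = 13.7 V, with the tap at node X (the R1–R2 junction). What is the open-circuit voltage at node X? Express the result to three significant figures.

V_th ≈ 8.55 V

Open-circuit (no load on X): V_th = V_s · R2/(R1 + R2) = 13.7 × 68.2/(41.10 + 68.2) = 8.548 V.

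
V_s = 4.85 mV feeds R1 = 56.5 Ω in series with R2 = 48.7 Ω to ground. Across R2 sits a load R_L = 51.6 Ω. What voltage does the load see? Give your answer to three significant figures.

First combine the lower leg with the load: R2 ‖ R_L = 25.05 Ω.
Then V_out = V_s · R2'/(R1 + R2') = 4.85 × 25.05/81.55 = 1.490 mV.
(Unloaded it would be 2.25 mV; the load pulls it down.)

V_out ≈ 1.49 mV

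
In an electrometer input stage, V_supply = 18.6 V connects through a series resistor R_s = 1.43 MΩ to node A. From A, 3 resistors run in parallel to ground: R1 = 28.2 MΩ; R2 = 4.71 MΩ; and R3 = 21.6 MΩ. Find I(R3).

I ≈ 0.606 µA

Combine the parallel branches: R_p = (1/28.2 + 1/4.71 + 1/21.6)⁻¹ = 3.401 MΩ.
V_A = 18.6 × 3.401/4.831 = 13.09 V.
I(R3) = V_A / R3 = 13.09/21.6 = 0.6062 µA.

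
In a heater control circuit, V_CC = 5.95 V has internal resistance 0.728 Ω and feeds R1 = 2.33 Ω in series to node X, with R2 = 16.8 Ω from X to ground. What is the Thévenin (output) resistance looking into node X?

R_th ≈ 2.59 Ω

R1' = 0.728 + 2.33 = 3.058 Ω (source resistance + R1).
With V_CC suppressed (replaced by a short), R_th = R1' ‖ R2 = (3.058 × 16.8)/(3.058 + 16.8) = 2.587 Ω.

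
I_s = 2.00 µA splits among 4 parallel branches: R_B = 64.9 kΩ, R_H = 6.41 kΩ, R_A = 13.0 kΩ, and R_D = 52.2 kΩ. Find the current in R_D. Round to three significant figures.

I ≈ 0.143 µA

ΣG = 1/64.9 + 1/6.41 + 1/13.0 + 1/52.2 = 0.2675.
Current divider: I(R_D) = I_s · G_k/ΣG = 2.00 × (0.01916/0.2675) = 2.00 × 0.07162 = 0.1432 µA.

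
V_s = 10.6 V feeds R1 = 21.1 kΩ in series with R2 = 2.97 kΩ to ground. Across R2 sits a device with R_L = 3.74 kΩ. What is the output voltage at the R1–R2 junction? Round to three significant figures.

V_out ≈ 0.771 V

First combine the lower leg with the load: R2 ‖ R_L = 1.655 kΩ.
Then V_out = V_s · R2'/(R1 + R2') = 10.6 × 1.655/22.76 = 0.7711 V.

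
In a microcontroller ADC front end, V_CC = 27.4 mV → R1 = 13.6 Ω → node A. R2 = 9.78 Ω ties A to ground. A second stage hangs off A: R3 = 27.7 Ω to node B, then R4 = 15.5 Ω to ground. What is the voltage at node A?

V_A ≈ 10.1 mV

Node A sees R2 in parallel with the series input of stage 2, R3 + R4 = 43.20 Ω.
Effective lower resistance at A: R2 ‖ 43.20 = 7.975 Ω.
So V_A = 27.4 × 0.3696 = 10.13 mV.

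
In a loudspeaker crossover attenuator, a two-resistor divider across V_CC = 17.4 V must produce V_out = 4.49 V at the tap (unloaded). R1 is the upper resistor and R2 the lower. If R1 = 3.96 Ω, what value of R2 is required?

Required fraction k = V_out/V_CC = 0.2580.
So R2 = R1 · V_out/(V_CC − V_out) = 3.96 × 4.49/(17.4 − 4.49) = 3.96 × 0.3478 = 1.377 Ω.

R2 ≈ 1.38 Ω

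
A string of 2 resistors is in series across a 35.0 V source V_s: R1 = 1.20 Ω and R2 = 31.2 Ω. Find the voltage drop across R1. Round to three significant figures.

V ≈ 1.30 V

Series total: ΣR = 1.20 + 31.2 = 32.40 Ω.
Voltage divider: V = V_s · (1.200 / 32.40) = 35.0 × 0.03704 = 1.296 V.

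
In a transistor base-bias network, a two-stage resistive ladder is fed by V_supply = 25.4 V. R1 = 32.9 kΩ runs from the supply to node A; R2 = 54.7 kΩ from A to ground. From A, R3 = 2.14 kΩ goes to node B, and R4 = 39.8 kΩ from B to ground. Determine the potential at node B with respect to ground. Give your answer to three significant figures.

V_B ≈ 10.1 V

Looking into the second stage from A: R3 + R4 = 41.94 kΩ appears in parallel with R2.
R2 ‖ (R3+R4) = 23.74 kΩ.
First divider: V_A = V_supply · 23.74/(32.9 + 23.74) = 10.65 V.
Stage 2 is unloaded, so V_B = V_A · R4/(R3+R4) = 10.65 × 39.8/41.94 = 10.10 V.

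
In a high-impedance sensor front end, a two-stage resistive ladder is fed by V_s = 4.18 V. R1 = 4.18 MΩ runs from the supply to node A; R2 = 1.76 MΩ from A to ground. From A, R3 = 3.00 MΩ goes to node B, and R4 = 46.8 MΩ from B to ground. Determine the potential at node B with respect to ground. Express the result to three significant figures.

V_B ≈ 1.14 V

Node A sees R2 in parallel with the series input of stage 2, R3 + R4 = 49.80 MΩ.
Effective lower resistance at A: R2 ‖ 49.80 = 1.700 MΩ.
First divider: V_A = V_s · 1.700/(4.18 + 1.700) = 1.208 V.
Then the unloaded second divider: V_B = V_A × R4/(R3+R4) = 1.208 × 0.9398 = 1.136 V.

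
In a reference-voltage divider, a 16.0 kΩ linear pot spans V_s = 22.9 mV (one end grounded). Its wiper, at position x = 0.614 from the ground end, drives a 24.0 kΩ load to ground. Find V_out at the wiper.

Split the track: R_lower = x·R_p = 9.824 kΩ, R_upper = (1−x)·R_p = 6.176 kΩ.
R_L loads the lower segment: effective lower R = 6.971 kΩ.
Then V_out = V_s · 6.971/(6.176 + 6.971) = 12.14 mV.

V_out ≈ 12.1 mV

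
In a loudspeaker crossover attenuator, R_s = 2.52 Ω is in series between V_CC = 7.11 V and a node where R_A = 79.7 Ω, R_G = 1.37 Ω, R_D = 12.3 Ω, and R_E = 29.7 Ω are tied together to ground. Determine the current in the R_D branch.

Parallel bank: R_p = 1/(1/79.7 + 1/1.37 + 1/12.3 + 1/29.7) = 1.166 Ω.
V_A = 7.11 × 1.166/3.686 = 2.249 V.
Branch current I = V_A/R_D = 2.249/12.3 = 0.1829 A.

I ≈ 0.183 A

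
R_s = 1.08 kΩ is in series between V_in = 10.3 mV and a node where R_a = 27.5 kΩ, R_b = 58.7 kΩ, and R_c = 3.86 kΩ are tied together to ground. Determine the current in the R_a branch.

Parallel bank: R_p = 1/(1/27.5 + 1/58.7 + 1/3.86) = 3.200 kΩ.
V_A = 10.3 × 3.200/4.280 = 7.701 mV.
I(R_a) = V_A / R_a = 7.701/27.5 = 0.2800 µA.
(Equivalently: I_total = 2.406 µA, then current-divider fraction G_k/ΣG = 0.1164.)

I ≈ 0.280 µA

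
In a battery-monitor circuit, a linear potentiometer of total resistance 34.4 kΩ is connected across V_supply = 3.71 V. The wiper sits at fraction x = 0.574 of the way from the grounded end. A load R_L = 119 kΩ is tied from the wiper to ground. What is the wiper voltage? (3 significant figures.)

The pot divides into 14.65 kΩ above the wiper and 19.75 kΩ below.
R_L loads the lower segment: effective lower R = 16.94 kΩ.
Then V_out = V_supply · 16.94/(14.65 + 16.94) = 1.989 V.
(Unloaded: V_out = x·V_supply = 2.13 V.)

V_out ≈ 1.99 V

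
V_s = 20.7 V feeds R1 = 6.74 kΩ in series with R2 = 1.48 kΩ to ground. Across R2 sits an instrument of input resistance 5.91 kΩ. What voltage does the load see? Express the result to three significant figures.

First combine the lower leg with the load: R2 ‖ R_L = 1.184 kΩ.
Voltage divider with the loaded lower leg: V_out = 20.7 × 1.184/(6.74 + 1.184) = 20.7 × 0.1494 = 3.092 V.

V_out ≈ 3.09 V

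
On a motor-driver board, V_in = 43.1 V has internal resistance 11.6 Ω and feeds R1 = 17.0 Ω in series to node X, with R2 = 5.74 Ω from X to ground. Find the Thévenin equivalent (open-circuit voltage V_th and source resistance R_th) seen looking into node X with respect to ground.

V_th ≈ 7.20 V, R_th ≈ 4.78 Ω

R1' = 11.6 + 17.0 = 28.60 Ω (source resistance + R1).
With X open, the divider is unloaded: V_th = 43.1 × 5.74/34.34 = 7.204 V.
Looking into X with the source shorted: R_th = R1'·R2/(R1'+R2) = 28.60 × 5.74/34.34 = 4.781 Ω.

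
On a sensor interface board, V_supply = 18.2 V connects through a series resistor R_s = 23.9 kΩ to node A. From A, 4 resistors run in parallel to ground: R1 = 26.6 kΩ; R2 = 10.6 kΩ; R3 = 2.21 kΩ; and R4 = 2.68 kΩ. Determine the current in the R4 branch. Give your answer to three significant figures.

I ≈ 0.284 mA

Combine the parallel branches: R_p = (1/26.6 + 1/10.6 + 1/2.21 + 1/2.68)⁻¹ = 1.044 kΩ.
V_A = 18.2 × 1.044/24.94 = 0.7620 V.
I(R4) = V_A / R4 = 0.7620/2.68 = 0.2843 mA.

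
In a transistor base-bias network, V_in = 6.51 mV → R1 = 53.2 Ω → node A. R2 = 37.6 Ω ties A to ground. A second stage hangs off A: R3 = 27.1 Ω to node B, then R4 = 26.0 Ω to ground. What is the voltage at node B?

V_B ≈ 0.933 mV

The second stage (R3 + R4 = 53.10 Ω) loads node A in parallel with R2.
Effective lower resistance at A: R2 ‖ 53.10 = 22.01 Ω.
First divider: V_A = V_in · 22.01/(53.2 + 22.01) = 1.905 mV.
Then the unloaded second divider: V_B = V_A × R4/(R3+R4) = 1.905 × 0.4896 = 0.9329 mV.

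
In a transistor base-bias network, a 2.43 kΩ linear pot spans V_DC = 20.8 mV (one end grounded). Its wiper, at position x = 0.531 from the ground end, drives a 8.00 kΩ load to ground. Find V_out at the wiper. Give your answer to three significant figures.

V_out ≈ 10.3 mV

Lower segment x·R_p = 1.290 kΩ; upper segment (1−x)·R_p = 1.140 kΩ.
R_L loads the lower segment: effective lower R = 1.111 kΩ.
Then V_out = V_DC · 1.111/(1.140 + 1.111) = 10.27 mV.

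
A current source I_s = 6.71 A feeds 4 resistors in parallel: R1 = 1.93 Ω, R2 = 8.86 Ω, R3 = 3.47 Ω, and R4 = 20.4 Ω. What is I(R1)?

Conductances: ΣG = 1/1.93 + 1/8.86 + 1/3.47 + 1/20.4 = 0.9682 (1/Ω).
R1 takes the fraction G_k/ΣG = 0.5181/0.9682 = 0.5351, so I = 6.71 × 0.5351 = 3.591 A.

I ≈ 3.59 A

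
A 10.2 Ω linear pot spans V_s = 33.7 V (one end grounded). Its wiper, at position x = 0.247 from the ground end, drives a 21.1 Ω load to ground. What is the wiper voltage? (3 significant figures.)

V_out ≈ 7.64 V

Split the track: R_lower = x·R_p = 2.519 Ω, R_upper = (1−x)·R_p = 7.681 Ω.
Lower segment in parallel with the load: 2.519 ‖ 21.1 = 2.251 Ω.
Then V_out = V_s · 2.251/(7.681 + 2.251) = 7.637 V.
(Unloaded: V_out = x·V_s = 8.32 V.)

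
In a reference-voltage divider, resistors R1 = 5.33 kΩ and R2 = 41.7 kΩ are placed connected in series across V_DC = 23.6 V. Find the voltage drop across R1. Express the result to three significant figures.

V ≈ 2.67 V

Series total: ΣR = 5.33 + 41.7 = 47.03 kΩ.
Voltage divider: V = V_DC · (5.330 / 47.03) = 23.6 × 0.1133 = 2.675 V.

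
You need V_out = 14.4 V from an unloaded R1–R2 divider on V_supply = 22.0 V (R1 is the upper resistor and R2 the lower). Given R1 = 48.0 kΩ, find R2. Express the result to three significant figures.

V_out/V_supply = R2/(R1+R2) = 0.6545.
Rearranging, R2 = R1·k/(1−k) = 48.0 × 1.895 = 90.95 kΩ.

R2 ≈ 90.9 kΩ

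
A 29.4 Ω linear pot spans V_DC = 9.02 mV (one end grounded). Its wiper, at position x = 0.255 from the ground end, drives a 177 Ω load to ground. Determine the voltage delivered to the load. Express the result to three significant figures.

V_out ≈ 2.23 mV

Lower segment x·R_p = 7.497 Ω; upper segment (1−x)·R_p = 21.90 Ω.
(x·R_p) ‖ R_L = 7.192 Ω.
V_out = 9.02 × 7.192/(21.90 + 7.192) = 2.230 mV.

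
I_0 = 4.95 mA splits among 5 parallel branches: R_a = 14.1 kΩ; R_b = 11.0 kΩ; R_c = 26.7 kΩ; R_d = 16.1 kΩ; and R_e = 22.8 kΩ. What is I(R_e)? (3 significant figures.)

I ≈ 0.711 mA

ΣG = 1/14.1 + 1/11.0 + 1/26.7 + 1/16.1 + 1/22.8 = 0.3053.
By the current-divider rule, I = I_0 · G_k/ΣG = 4.95 × 0.1437 = 0.7112 mA.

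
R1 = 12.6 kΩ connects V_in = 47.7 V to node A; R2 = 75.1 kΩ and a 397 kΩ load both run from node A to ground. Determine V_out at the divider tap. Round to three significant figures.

The load sits in parallel with R2, giving an effective lower resistance R2' = R2·R_L/(R2+R_L) = 63.15 kΩ.
Then V_out = V_in · R2'/(R1 + R2') = 47.7 × 63.15/75.75 = 39.77 V.
(Unloaded it would be 40.8 V; the load pulls it down.)

V_out ≈ 39.8 V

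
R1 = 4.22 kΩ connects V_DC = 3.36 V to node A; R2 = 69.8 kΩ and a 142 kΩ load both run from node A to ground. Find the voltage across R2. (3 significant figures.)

V_out ≈ 3.08 V

The load sits in parallel with R2, giving an effective lower resistance R2' = R2·R_L/(R2+R_L) = 46.80 kΩ.
Voltage divider with the loaded lower leg: V_out = 3.36 × 46.80/(4.22 + 46.80) = 3.36 × 0.9173 = 3.082 V.
(Unloaded it would be 3.17 V; the load pulls it down.)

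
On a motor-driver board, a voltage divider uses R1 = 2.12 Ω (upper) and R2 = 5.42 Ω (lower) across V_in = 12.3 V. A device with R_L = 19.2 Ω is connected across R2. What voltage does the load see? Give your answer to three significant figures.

R2 ‖ R_L = (5.42 × 19.2)/(5.42 + 19.2) = 4.227 Ω.
Then V_out = V_in · R2'/(R1 + R2') = 12.3 × 4.227/6.347 = 8.191 V.

V_out ≈ 8.19 V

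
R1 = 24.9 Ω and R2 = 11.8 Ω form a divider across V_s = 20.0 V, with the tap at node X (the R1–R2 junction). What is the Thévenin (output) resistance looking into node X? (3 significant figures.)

Looking into X with the source shorted: R_th = R1·R2/(R1+R2) = 24.90 × 11.8/36.70 = 8.006 Ω.

R_th ≈ 8.01 Ω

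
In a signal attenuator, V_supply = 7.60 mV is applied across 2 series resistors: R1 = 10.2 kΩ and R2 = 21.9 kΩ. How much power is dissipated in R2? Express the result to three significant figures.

Series current I = V_supply/ΣR = 7.60/32.10 = 0.2368 µA.
V(R2) = I·R = 5.185 mV; P = V·I = 5.185 × 0.2368 = 1.228 nW.

P ≈ 1.23 nW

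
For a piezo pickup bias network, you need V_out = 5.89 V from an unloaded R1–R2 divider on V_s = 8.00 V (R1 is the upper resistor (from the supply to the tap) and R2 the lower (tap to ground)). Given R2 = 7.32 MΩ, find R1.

R1 ≈ 2.62 MΩ

V_out/V_s = R2/(R1+R2) = 0.7362.
R1 = R2·(1/k − 1) = 7.32 × 0.3582 = 2.622 MΩ.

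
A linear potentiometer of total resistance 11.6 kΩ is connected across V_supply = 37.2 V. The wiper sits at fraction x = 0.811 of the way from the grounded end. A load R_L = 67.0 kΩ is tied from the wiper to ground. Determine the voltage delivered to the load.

V_out ≈ 29.4 V

Lower segment x·R_p = 9.408 kΩ; upper segment (1−x)·R_p = 2.192 kΩ.
Lower segment in parallel with the load: 9.408 ‖ 67.0 = 8.249 kΩ.
V_out = 37.2 × 8.249/(2.192 + 8.249) = 29.39 V.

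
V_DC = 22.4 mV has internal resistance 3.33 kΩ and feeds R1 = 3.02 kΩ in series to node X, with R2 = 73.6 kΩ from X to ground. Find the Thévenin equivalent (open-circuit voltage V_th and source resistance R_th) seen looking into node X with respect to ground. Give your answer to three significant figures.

V_th ≈ 20.6 mV, R_th ≈ 5.85 kΩ

R1' = 3.33 + 3.02 = 6.350 kΩ (source resistance + R1).
Open-circuit (no load on X): V_th = V_DC · R2/(R1' + R2) = 22.4 × 73.6/(6.350 + 73.6) = 20.62 mV.
Zeroing V_DC shorts the top of R1' to ground, so R_th = R1' ‖ R2 = 5.846 kΩ.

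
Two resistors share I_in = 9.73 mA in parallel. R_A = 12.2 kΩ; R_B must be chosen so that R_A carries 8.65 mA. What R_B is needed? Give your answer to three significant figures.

R_B ≈ 97.7 kΩ

In a two-way split, I_A/I_in = R_B/(R_A + R_B).
8.65/9.73 = R_B/(R_A + R_B) → R_B = R_A · (0.8890)/(1 − 0.8890) = 12.2 × 8.009 = 97.71 kΩ.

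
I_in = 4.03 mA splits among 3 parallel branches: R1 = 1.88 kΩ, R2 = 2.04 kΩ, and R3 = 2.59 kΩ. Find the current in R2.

Total conductance ΣG = 1/1.88 + 1/2.04 + 1/2.59 = 1.408 (units of 1/kΩ).
By the current-divider rule, I = I_in · G_k/ΣG = 4.03 × 0.3481 = 1.403 mA.

I ≈ 1.40 mA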